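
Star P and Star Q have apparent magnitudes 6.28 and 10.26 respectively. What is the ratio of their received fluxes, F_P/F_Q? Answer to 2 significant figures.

Δm = 6.28 − (10.26) = -3.98
Flux ratio = 10^(−0.4 Δm) = 10^(−0.4 × -3.98) = 10^1.592 = 39.08

F_P/F_Q ≈ 39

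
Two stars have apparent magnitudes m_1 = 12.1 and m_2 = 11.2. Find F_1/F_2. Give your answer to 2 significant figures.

F_1/F_2 ≈ 0.44

Δm = 12.1 − (11.2) = 0.9
Flux ratio = 10^(−0.4 Δm) = 10^(−0.4 × 0.9) = 10^-0.360 = 0.4365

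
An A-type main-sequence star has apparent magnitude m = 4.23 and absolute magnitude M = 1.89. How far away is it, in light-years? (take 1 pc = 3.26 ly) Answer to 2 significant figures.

Distance modulus: m − M = 4.23 − (1.89) = 2.340
m − M = 5 log₁₀ d − 5
log₁₀ d = (m − M)/5 + 1 = 1.4680
d = 10^1.4680 = 29.38 pc
= 95.77 ly

d ≈ 96 ly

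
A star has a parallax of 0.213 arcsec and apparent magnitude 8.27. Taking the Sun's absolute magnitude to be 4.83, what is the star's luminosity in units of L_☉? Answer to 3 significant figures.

L/L_☉ ≈ 9.27×10^-3

d = 1/p = 1/0.213″ = 4.695 pc
M = m − 5 log₁₀ d + 5 = 8.27 − 5·0.6716 + 5 = 9.912
M − M_☉ = 9.912 − 4.83 = 5.082
L/L_☉ = 10^(−0.4 × 5.082) = 9.273×10^-3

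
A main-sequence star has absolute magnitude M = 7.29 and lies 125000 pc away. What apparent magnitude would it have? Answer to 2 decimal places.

m = M + 5 log₁₀ d − 5 = 7.29 + 5·5.0969 − 5 = 27.775

m ≈ 27.77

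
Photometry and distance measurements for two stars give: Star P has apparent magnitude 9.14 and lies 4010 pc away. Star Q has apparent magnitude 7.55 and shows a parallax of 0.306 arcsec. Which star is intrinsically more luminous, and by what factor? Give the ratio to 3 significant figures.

Star P is more luminous, by a factor of 348000.

Star P: M = m − 5 log₁₀ d + 5 = 9.14 − 5·3.6031 + 5 = -3.876
Star Q: d = 1/p = 1/0.306″ = 3.268 pc
Star Q: M = m − 5 log₁₀ d + 5 = 7.55 − 5·0.5143 + 5 = 9.979
ΔM = M_P − M_Q = -3.876 − (9.979) = -13.854; smaller M is more luminous → Star P.
L ratio = 10^(0.4 |ΔM|) = 10^5.542 = 348100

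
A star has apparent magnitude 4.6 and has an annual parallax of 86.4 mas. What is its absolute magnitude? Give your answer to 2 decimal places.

p = 86.4 mas = 0.0864″ → d = 1/p = 11.57 pc
5 log₁₀(d/10 pc) = 5 log₁₀(11.57) − 5 = 0.317
M = m − 5 log₁₀(d/10) = 4.6 − 0.317 = 4.283

M ≈ 4.28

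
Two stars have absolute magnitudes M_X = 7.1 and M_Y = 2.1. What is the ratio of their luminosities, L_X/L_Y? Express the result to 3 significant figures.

ΔM = M_X − M_Y = 5.0
L_X/L_Y = 10^(−0.4 ΔM) = 10^-2.000 = 0.01000

L_X/L_Y ≈ 0.0100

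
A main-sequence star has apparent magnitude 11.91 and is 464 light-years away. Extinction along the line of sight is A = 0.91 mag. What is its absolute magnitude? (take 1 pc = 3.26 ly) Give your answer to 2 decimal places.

M ≈ 5.23

d = 464 ly / 3.26 = 142.3 pc
5 log₁₀(d/10 pc) = 5 log₁₀(142.3) − 5 = 5.767
M = m − 5 log₁₀(d/10) − A = 11.91 − 5.767 − 0.91 = 5.233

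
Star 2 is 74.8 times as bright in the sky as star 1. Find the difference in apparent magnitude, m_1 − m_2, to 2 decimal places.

m_1 − m_2 ≈ 4.68

Pogson: Δm = −2.5 log₁₀(ratio) = −2.5 log₁₀(74.8) = −2.5 × 1.8739 = -4.685
Star 2 is brighter so has the smaller magnitude: m_1 − m_2 is positive.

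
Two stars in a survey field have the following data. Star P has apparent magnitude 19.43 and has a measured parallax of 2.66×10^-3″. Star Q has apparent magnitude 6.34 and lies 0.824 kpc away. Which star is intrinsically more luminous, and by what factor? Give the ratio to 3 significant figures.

Star P: d = 1/p = 1/2.66×10^-3″ = 375.9 pc
Star P: M = m − 5 log₁₀ d + 5 = 19.43 − 5·2.5751 + 5 = 11.554
Star Q: d = 0.824 kpc = 824.0 pc
Star Q: M = m − 5 log₁₀ d + 5 = 6.34 − 5·2.9159 + 5 = -3.240
ΔM = M_P − M_Q = 11.554 − (-3.240) = 14.794; smaller M is more luminous → Star Q.
L ratio = 10^(0.4 |ΔM|) = 10^5.918 = 827200

Star Q is more luminous, by a factor of 827000.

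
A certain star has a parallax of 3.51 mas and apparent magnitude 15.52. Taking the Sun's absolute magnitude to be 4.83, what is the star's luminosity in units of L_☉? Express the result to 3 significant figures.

d = 1/p = 1000/3.51 mas = 284.9 pc
M = m − 5 log₁₀ d + 5 = 15.52 − 5·2.4547 + 5 = 8.247
M − M_☉ = 8.247 − 4.83 = 3.417
L/L_☉ = 10^(−0.4 × 3.417) = 0.04299

L/L_☉ ≈ 0.0430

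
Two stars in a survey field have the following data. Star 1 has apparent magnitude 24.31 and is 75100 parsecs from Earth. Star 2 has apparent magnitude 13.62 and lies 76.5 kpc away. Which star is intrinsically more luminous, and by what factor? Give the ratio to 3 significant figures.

Star 2 is more luminous, by a factor of 19600.

Star 1: M = m − 5 log₁₀ d + 5 = 24.31 − 5·4.8756 + 5 = 4.932
Star 2: d = 76.5 kpc = 76500 pc
Star 2: M = m − 5 log₁₀ d + 5 = 13.62 − 5·4.8837 + 5 = -5.798
ΔM = M_1 − M_2 = 4.932 − (-5.798) = 10.730; smaller M is more luminous → Star 2.
L ratio = 10^(0.4 |ΔM|) = 10^4.292 = 19590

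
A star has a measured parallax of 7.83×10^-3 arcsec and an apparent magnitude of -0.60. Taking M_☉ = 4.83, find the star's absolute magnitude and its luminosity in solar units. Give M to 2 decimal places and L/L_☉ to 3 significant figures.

M ≈ -6.13; L/L_☉ ≈ 24200

d = 1/p = 1/7.83×10^-3″ = 127.7 pc
M = m − 5 log₁₀ d + 5 = -0.60 − 5·2.1062 + 5 = -6.131
M − M_☉ = -6.131 − 4.83 = -10.961
L/L_☉ = 10^(−0.4 × -10.961) = 24240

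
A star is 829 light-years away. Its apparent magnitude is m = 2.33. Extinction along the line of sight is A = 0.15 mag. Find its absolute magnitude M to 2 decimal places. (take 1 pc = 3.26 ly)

d = 829 ly / 3.26 = 254.3 pc
5 log₁₀(d/10 pc) = 5 log₁₀(254.3) − 5 = 7.027
M = m − 5 log₁₀(d/10) − A = 2.33 − 7.027 − 0.15 = -4.847

M ≈ -4.85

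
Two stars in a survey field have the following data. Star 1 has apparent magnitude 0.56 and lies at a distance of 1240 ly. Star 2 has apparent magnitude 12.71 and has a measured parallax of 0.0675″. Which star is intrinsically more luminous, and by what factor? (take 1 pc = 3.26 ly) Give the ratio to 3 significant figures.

Star 1 is more luminous, by a factor of 4.78×10^7.

Star 1: d = 1240 ly / 3.26 = 380.4 pc
Star 1: M = m − 5 log₁₀ d + 5 = 0.56 − 5·2.5802 + 5 = -7.341
Star 2: d = 1/p = 1/0.0675″ = 14.81 pc
Star 2: M = m − 5 log₁₀ d + 5 = 12.71 − 5·1.1707 + 5 = 11.857
ΔM = M_1 − M_2 = -7.341 − (11.857) = -19.198; smaller M is more luminous → Star 1.
L ratio = 10^(0.4 |ΔM|) = 10^7.679 = 4.775×10^7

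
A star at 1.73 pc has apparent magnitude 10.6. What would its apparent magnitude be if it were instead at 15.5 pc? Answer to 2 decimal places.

m ≈ 15.36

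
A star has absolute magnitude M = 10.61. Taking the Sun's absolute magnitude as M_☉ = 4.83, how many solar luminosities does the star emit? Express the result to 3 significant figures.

L/L_☉ ≈ 4.88×10^-3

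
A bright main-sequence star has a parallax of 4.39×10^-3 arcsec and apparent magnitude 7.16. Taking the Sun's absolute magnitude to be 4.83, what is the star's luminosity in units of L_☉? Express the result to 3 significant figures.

L/L_☉ ≈ 60.7

d = 1/p = 1/4.39×10^-3″ = 227.8 pc
M = m − 5 log₁₀ d + 5 = 7.16 − 5·2.3575 + 5 = 0.372
M − M_☉ = 0.372 − 4.83 = -4.458
L/L_☉ = 10^(−0.4 × -4.458) = 60.68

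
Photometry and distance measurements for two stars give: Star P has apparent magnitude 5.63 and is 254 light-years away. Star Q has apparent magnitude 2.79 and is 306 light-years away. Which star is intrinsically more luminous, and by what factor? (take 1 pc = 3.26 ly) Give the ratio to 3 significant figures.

Star P: d = 254 ly / 3.26 = 77.91 pc
Star P: M = m − 5 log₁₀ d + 5 = 5.63 − 5·1.8916 + 5 = 1.172
Star Q: d = 306 ly / 3.26 = 93.87 pc
Star Q: M = m − 5 log₁₀ d + 5 = 2.79 − 5·1.9725 + 5 = -2.073
ΔM = M_P − M_Q = 1.172 − (-2.073) = 3.244; smaller M is more luminous → Star Q.
L ratio = 10^(0.4 |ΔM|) = 10^1.298 = 19.85

Star Q is more luminous, by a factor of 19.9.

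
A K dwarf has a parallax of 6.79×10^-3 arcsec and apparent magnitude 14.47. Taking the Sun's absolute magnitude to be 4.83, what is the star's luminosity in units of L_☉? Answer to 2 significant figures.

d = 1/p = 1/6.79×10^-3″ = 147.3 pc
M = m − 5 log₁₀ d + 5 = 14.47 − 5·2.1681 + 5 = 8.629
M − M_☉ = 8.629 − 4.83 = 3.799
L/L_☉ = 10^(−0.4 × 3.799) = 0.03022

L/L_☉ ≈ 0.030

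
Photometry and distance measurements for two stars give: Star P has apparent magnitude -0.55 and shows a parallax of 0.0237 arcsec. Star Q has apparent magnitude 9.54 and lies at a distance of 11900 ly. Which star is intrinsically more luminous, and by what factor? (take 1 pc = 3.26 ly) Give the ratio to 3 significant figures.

Star P: d = 1/p = 1/0.0237″ = 42.19 pc
Star P: M = m − 5 log₁₀ d + 5 = -0.55 − 5·1.6253 + 5 = -3.676
Star Q: d = 11900 ly / 3.26 = 3650 pc
Star Q: M = m − 5 log₁₀ d + 5 = 9.54 − 5·3.5623 + 5 = -3.272
ΔM = M_P − M_Q = -3.676 − (-3.272) = -0.405; smaller M is more luminous → Star P.
L ratio = 10^(0.4 |ΔM|) = 10^0.162 = 1.452

Star P is more luminous, by a factor of 1.45.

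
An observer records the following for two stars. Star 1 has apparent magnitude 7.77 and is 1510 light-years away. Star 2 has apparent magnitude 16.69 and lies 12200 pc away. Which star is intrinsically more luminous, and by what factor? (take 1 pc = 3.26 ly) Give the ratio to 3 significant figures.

Star 1 is more luminous, by a factor of 5.33.

Star 1: d = 1510 ly / 3.26 = 463.2 pc
Star 1: M = m − 5 log₁₀ d + 5 = 7.77 − 5·2.6658 + 5 = -0.559
Star 2: M = m − 5 log₁₀ d + 5 = 16.69 − 5·4.0864 + 5 = 1.258
ΔM = M_1 − M_2 = -0.559 − (1.258) = -1.817; smaller M is more luminous → Star 1.
L ratio = 10^(0.4 |ΔM|) = 10^0.727 = 5.331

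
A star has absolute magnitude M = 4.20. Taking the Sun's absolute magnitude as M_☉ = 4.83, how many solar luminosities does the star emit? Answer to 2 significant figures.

L/L_☉ ≈ 1.8

M − M_☉ = 4.20 − 4.83 = -0.630
L/L_☉ = 10^(−0.4 (M − M_☉)) = 10^0.252 = 1.786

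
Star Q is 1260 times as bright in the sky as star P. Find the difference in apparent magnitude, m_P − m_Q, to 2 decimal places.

m_P − m_Q ≈ 7.75

Pogson: Δm = −2.5 log₁₀(ratio) = −2.5 log₁₀(1260) = −2.5 × 3.1004 = -7.751
Star Q is brighter so has the smaller magnitude: m_P − m_Q is positive.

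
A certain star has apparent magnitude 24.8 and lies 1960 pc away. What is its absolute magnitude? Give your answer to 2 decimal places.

M ≈ 13.34

5 log₁₀(d/10 pc) = 5 log₁₀(1960) − 5 = 11.461
M = m − 5 log₁₀(d/10) = 24.8 − 11.461 = 13.339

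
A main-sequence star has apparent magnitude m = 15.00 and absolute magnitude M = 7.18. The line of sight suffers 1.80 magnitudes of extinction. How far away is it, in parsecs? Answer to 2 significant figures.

m − M = 5 log₁₀(d/10 pc) + A  ⇒  15.00 − (7.18) − 1.80 = 5 log₁₀(d/10)
6.020 = 5 log₁₀(d/10)
log₁₀ d = (m − M − A)/5 + 1 = 2.2040
d = 10^2.2040 = 160.0 pc

d ≈ 160 pc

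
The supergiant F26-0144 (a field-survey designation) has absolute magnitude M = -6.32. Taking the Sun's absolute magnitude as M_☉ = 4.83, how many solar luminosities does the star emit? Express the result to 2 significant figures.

L/L_☉ ≈ 29000

M − M_☉ = -6.32 − 4.83 = -11.150
L/L_☉ = 10^(−0.4 (M − M_☉)) = 10^4.460 = 28840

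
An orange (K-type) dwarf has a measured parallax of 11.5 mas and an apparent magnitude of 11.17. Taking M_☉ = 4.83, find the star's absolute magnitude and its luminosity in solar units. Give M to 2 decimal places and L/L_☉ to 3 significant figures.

d = 1/p = 1000/11.5 mas = 86.96 pc
M = m − 5 log₁₀ d + 5 = 11.17 − 5·1.9393 + 5 = 6.473
M − M_☉ = 6.473 − 4.83 = 1.643
L/L_☉ = 10^(−0.4 × 1.643) = 0.2201

M ≈ 6.47; L/L_☉ ≈ 0.220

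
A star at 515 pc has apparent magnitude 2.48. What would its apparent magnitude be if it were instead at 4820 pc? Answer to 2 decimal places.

Flux ∝ 1/d², so Δm = 5 log₁₀(d₂/d₁) = 5 log₁₀(4820/515) = 4.856
m₂ = m₁ + Δm = 2.48 + (4.856) = 7.336

m ≈ 7.34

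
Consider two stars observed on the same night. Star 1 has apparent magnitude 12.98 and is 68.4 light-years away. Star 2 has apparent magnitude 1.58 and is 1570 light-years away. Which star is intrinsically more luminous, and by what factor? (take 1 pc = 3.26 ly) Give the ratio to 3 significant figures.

Star 2 is more luminous, by a factor of 1.91×10^7.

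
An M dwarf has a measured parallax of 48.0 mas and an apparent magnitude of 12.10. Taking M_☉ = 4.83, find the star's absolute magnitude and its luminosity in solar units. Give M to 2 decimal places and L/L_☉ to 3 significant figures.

d = 1/p = 1000/48.0 mas = 20.83 pc
M = m − 5 log₁₀ d + 5 = 12.10 − 5·1.3188 + 5 = 10.506
M − M_☉ = 10.506 − 4.83 = 5.676
L/L_☉ = 10^(−0.4 × 5.676) = 5.364×10^-3

M ≈ 10.51; L/L_☉ ≈ 5.36×10^-3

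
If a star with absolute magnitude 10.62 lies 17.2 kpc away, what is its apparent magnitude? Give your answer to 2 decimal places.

d = 17.2 kpc = 17200 pc
m = M + 5 log₁₀ d − 5 = 10.62 + 5·4.2355 − 5 = 26.798

m ≈ 26.80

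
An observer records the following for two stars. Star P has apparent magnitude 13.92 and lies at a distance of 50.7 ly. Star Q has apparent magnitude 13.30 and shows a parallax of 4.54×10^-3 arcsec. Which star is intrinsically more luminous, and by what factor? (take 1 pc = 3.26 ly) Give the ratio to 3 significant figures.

Star Q is more luminous, by a factor of 355.

Star P: d = 50.7 ly / 3.26 = 15.55 pc
Star P: M = m − 5 log₁₀ d + 5 = 13.92 − 5·1.1918 + 5 = 12.961
Star Q: d = 1/p = 1/4.54×10^-3″ = 220.3 pc
Star Q: M = m − 5 log₁₀ d + 5 = 13.30 − 5·2.3429 + 5 = 6.585
ΔM = M_P − M_Q = 12.961 − (6.585) = 6.376; smaller M is more luminous → Star Q.
L ratio = 10^(0.4 |ΔM|) = 10^2.550 = 355.1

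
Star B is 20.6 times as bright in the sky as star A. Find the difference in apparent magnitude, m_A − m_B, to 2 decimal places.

Pogson: Δm = −2.5 log₁₀(ratio) = −2.5 log₁₀(20.6) = −2.5 × 1.3139 = -3.285
Star B is brighter so has the smaller magnitude: m_A − m_B is positive.

m_A − m_B ≈ 3.28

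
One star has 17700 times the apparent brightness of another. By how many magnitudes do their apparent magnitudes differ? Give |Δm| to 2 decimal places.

Pogson: Δm = −2.5 log₁₀(ratio) = −2.5 log₁₀(17700) = −2.5 × 4.2480 = -10.620

|Δm| ≈ 10.62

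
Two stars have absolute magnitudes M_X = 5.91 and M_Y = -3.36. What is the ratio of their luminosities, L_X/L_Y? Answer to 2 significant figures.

L_X/L_Y ≈ 2.0×10^-4

ΔM = M_X − M_Y = 9.27
L_X/L_Y = 10^(−0.4 ΔM) = 10^-3.708 = 1.959×10^-4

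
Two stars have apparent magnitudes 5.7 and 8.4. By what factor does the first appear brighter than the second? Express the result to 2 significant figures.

12

Magnitude difference = -2.7
Flux ratio = 10^(−0.4 Δm) = 10^(−0.4 × -2.7) = 10^1.080 = 12.02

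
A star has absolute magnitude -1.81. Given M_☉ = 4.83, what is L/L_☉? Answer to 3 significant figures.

L/L_☉ ≈ 453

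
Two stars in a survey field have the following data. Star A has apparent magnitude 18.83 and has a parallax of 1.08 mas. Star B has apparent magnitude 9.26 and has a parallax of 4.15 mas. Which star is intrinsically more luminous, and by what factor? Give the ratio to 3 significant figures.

Star B is more luminous, by a factor of 456.

Star A: p = 1.08 mas = 1.08×10^-3″ → d = 1/p = 925.9 pc
Star A: M = m − 5 log₁₀ d + 5 = 18.83 − 5·2.9666 + 5 = 8.997
Star B: p = 4.15 mas = 4.15×10^-3″ → d = 1/p = 241.0 pc
Star B: M = m − 5 log₁₀ d + 5 = 9.26 − 5·2.3820 + 5 = 2.350
ΔM = M_A − M_B = 8.997 − (2.350) = 6.647; smaller M is more luminous → Star B.
L ratio = 10^(0.4 |ΔM|) = 10^2.659 = 455.8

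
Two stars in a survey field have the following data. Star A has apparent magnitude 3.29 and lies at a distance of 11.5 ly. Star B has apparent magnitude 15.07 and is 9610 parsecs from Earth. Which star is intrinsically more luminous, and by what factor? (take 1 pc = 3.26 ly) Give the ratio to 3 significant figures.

Star A: d = 11.5 ly / 3.26 = 3.528 pc
Star A: M = m − 5 log₁₀ d + 5 = 3.29 − 5·0.5475 + 5 = 5.553
Star B: M = m − 5 log₁₀ d + 5 = 15.07 − 5·3.9827 + 5 = 0.156
ΔM = M_A − M_B = 5.553 − (0.156) = 5.396; smaller M is more luminous → Star B.
L ratio = 10^(0.4 |ΔM|) = 10^2.158 = 144.0

Star B is more luminous, by a factor of 144.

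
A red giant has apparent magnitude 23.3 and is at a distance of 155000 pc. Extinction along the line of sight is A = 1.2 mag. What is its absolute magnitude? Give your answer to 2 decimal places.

M ≈ 1.15

5 log₁₀(d/10 pc) = 5 log₁₀(155000) − 5 = 20.952
M = m − 5 log₁₀(d/10) − A = 23.3 − 20.952 − 1.2 = 1.148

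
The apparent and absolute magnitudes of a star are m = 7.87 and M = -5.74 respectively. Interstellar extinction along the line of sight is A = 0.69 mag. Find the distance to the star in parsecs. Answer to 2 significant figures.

d ≈ 3800 pc

m − M = 5 log₁₀(d/10 pc) + A  ⇒  7.87 − (-5.74) − 0.69 = 5 log₁₀(d/10)
12.920 = 5 log₁₀(d/10)
log₁₀ d = (m − M − A)/5 + 1 = 3.5840
d = 10^3.5840 = 3837 pc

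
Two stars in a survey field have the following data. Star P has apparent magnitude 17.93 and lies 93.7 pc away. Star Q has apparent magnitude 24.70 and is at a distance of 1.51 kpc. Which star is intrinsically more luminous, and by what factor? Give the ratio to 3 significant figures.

Star P: M = m − 5 log₁₀ d + 5 = 17.93 − 5·1.9717 + 5 = 13.071
Star Q: d = 1.51 kpc = 1510 pc
Star Q: M = m − 5 log₁₀ d + 5 = 24.70 − 5·3.1790 + 5 = 13.805
ΔM = M_P − M_Q = 13.071 − (13.805) = -0.734; smaller M is more luminous → Star P.
L ratio = 10^(0.4 |ΔM|) = 10^0.294 = 1.966

Star P is more luminous, by a factor of 1.97.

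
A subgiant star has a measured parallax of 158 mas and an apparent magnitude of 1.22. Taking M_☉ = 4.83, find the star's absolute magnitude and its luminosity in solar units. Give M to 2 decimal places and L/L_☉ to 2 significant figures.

M ≈ 2.21; L/L_☉ ≈ 11

d = 1/p = 1000/158 mas = 6.329 pc
M = m − 5 log₁₀ d + 5 = 1.22 − 5·0.8013 + 5 = 2.213
M − M_☉ = 2.213 − 4.83 = -2.617
L/L_☉ = 10^(−0.4 × -2.617) = 11.13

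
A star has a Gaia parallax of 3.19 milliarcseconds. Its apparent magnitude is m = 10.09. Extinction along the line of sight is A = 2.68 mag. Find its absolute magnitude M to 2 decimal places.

M ≈ -0.07

p = 3.19 mas = 3.19×10^-3″ → d = 1/p = 313.5 pc
5 log₁₀(d/10 pc) = 5 log₁₀(313.5) − 5 = 7.481
M = m − 5 log₁₀(d/10) − A = 10.09 − 7.481 − 2.68 = -0.071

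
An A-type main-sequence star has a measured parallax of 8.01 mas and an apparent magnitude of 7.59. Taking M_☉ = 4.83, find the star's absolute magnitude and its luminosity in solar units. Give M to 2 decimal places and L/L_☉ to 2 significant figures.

d = 1/p = 1000/8.01 mas = 124.8 pc
M = m − 5 log₁₀ d + 5 = 7.59 − 5·2.0964 + 5 = 2.108
M − M_☉ = 2.108 − 4.83 = -2.722
L/L_☉ = 10^(−0.4 × -2.722) = 12.27

M ≈ 2.11; L/L_☉ ≈ 12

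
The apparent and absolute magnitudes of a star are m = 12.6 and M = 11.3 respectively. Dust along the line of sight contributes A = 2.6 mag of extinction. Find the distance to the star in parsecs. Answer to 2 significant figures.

d ≈ 5.5 pc

m − M = 5 log₁₀(d/10 pc) + A  ⇒  12.6 − (11.3) − 2.6 = 5 log₁₀(d/10)
-1.300 = 5 log₁₀(d/10)
log₁₀ d = (m − M − A)/5 + 1 = 0.7400
d = 10^0.7400 = 5.495 pc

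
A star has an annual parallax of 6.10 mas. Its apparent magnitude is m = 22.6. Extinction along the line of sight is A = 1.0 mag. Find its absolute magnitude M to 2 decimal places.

M ≈ 15.53

p = 6.10 mas = 6.10×10^-3″ → d = 1/p = 163.9 pc
5 log₁₀(d/10 pc) = 5 log₁₀(163.9) − 5 = 6.073
M = m − 5 log₁₀(d/10) − A = 22.6 − 6.073 − 1.0 = 15.527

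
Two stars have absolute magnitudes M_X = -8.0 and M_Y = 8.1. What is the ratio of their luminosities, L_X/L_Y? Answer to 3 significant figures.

L_X/L_Y ≈ 2.75×10^6

ΔM = M_X − M_Y = -16.1
L_X/L_Y = 10^(−0.4 ΔM) = 10^6.440 = 2.754×10^6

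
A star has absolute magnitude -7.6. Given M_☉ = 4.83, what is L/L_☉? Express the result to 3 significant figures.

L/L_☉ ≈ 93800

M − M_☉ = -7.6 − 4.83 = -12.430
L/L_☉ = 10^(−0.4 (M − M_☉)) = 10^4.972 = 93760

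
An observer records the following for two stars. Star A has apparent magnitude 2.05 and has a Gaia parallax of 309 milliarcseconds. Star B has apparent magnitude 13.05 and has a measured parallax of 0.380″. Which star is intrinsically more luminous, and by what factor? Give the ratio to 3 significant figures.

Star A is more luminous, by a factor of 38000.

Star A: p = 309 mas = 0.309″ → d = 1/p = 3.236 pc
Star A: M = m − 5 log₁₀ d + 5 = 2.05 − 5·0.5100 + 5 = 4.500
Star B: d = 1/p = 1/0.380″ = 2.632 pc
Star B: M = m − 5 log₁₀ d + 5 = 13.05 − 5·0.4202 + 5 = 15.949
ΔM = M_A − M_B = 4.500 − (15.949) = -11.449; smaller M is more luminous → Star A.
L ratio = 10^(0.4 |ΔM|) = 10^4.580 = 37990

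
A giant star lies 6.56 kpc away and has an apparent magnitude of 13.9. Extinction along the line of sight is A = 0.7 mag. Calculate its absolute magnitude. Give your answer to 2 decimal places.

M ≈ -0.88

d = 6.56 kpc = 6560 pc
5 log₁₀(d/10 pc) = 5 log₁₀(6560) − 5 = 14.085
M = m − 5 log₁₀(d/10) − A = 13.9 − 14.085 − 0.7 = -0.885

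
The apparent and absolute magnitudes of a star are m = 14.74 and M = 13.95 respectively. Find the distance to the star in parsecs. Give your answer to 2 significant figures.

d ≈ 14 pc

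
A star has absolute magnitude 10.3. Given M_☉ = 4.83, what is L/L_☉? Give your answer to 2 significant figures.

L/L_☉ ≈ 6.5×10^-3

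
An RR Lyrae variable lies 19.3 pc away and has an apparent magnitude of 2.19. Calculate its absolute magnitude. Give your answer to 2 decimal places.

M ≈ 0.76

5 log₁₀(d/10 pc) = 5 log₁₀(19.30) − 5 = 1.428
M = m − 5 log₁₀(d/10) = 2.19 − 1.428 = 0.762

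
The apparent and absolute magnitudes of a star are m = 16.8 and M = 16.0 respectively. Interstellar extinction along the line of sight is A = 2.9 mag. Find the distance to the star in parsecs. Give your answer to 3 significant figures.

d ≈ 3.80 pc

m − M = 5 log₁₀(d/10 pc) + A  ⇒  16.8 − (16.0) − 2.9 = 5 log₁₀(d/10)
-2.100 = 5 log₁₀(d/10)
log₁₀ d = (m − M − A)/5 + 1 = 0.5800
d = 10^0.5800 = 3.802 pc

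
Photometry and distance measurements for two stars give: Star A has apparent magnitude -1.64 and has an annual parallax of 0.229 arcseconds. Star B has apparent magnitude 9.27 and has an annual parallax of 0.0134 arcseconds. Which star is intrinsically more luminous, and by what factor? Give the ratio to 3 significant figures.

Star A: d = 1/p = 1/0.229″ = 4.367 pc
Star A: M = m − 5 log₁₀ d + 5 = -1.64 − 5·0.6402 + 5 = 0.159
Star B: d = 1/p = 1/0.0134″ = 74.63 pc
Star B: M = m − 5 log₁₀ d + 5 = 9.27 − 5·1.8729 + 5 = 4.906
ΔM = M_A − M_B = 0.159 − (4.906) = -4.746; smaller M is more luminous → Star A.
L ratio = 10^(0.4 |ΔM|) = 10^1.899 = 79.17

Star A is more luminous, by a factor of 79.2.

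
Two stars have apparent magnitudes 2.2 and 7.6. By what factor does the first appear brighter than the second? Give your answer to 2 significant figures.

140

Δm = 2.2 − (7.6) = -5.4
Flux ratio = 10^(−0.4 Δm) = 10^(−0.4 × -5.4) = 10^2.160 = 144.5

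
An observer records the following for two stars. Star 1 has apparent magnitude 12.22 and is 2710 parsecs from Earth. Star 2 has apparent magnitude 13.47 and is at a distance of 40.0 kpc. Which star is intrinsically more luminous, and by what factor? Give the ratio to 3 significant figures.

Star 1: M = m − 5 log₁₀ d + 5 = 12.22 − 5·3.4330 + 5 = 0.055
Star 2: d = 40.0 kpc = 40000 pc
Star 2: M = m − 5 log₁₀ d + 5 = 13.47 − 5·4.6021 + 5 = -4.540
ΔM = M_1 − M_2 = 0.055 − (-4.540) = 4.595; smaller M is more luminous → Star 2.
L ratio = 10^(0.4 |ΔM|) = 10^1.838 = 68.89

Star 2 is more luminous, by a factor of 68.9.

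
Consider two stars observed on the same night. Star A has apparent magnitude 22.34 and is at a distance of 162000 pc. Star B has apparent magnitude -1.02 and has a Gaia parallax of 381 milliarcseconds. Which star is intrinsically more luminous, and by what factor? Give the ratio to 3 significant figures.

Star A: M = m − 5 log₁₀ d + 5 = 22.34 − 5·5.2095 + 5 = 1.292
Star B: p = 381 mas = 0.381″ → d = 1/p = 2.625 pc
Star B: M = m − 5 log₁₀ d + 5 = -1.02 − 5·0.4191 + 5 = 1.885
ΔM = M_A − M_B = 1.292 − (1.885) = -0.592; smaller M is more luminous → Star A.
L ratio = 10^(0.4 |ΔM|) = 10^0.237 = 1.725

Star A is more luminous, by a factor of 1.73.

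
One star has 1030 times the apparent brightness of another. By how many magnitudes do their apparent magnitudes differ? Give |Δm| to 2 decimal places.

|Δm| ≈ 7.53

Pogson: Δm = −2.5 log₁₀(ratio) = −2.5 log₁₀(1030) = −2.5 × 3.0128 = -7.532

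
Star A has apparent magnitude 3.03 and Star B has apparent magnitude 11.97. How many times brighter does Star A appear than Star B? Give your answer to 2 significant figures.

3800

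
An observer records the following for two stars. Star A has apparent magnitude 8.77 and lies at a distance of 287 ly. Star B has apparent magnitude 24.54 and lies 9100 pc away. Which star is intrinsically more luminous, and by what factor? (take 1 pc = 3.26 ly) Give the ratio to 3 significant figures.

Star A: d = 287 ly / 3.26 = 88.04 pc
Star A: M = m − 5 log₁₀ d + 5 = 8.77 − 5·1.9447 + 5 = 4.047
Star B: M = m − 5 log₁₀ d + 5 = 24.54 − 5·3.9590 + 5 = 9.745
ΔM = M_A − M_B = 4.047 − (9.745) = -5.698; smaller M is more luminous → Star A.
L ratio = 10^(0.4 |ΔM|) = 10^2.279 = 190.2

Star A is more luminous, by a factor of 190.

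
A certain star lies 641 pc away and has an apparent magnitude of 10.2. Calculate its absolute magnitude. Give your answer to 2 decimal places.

M ≈ 1.17

5 log₁₀(d/10 pc) = 5 log₁₀(641.0) − 5 = 9.034
M = m − 5 log₁₀(d/10) = 10.2 − 9.034 = 1.166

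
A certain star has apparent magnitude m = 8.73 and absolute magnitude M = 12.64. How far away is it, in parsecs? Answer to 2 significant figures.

d ≈ 1.7 pc

Distance modulus: m − M = 8.73 − (12.64) = -3.910
m − M = 5 log₁₀ d − 5
log₁₀ d = (m − M)/5 + 1 = 0.2180
d = 10^0.2180 = 1.652 pc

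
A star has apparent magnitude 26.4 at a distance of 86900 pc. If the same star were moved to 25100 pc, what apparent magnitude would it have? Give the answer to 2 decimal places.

Flux ∝ 1/d², so Δm = 5 log₁₀(d₂/d₁) = 5 log₁₀(25100/86900) = -2.697
m₂ = m₁ + Δm = 26.4 + (-2.697) = 23.703

m ≈ 23.70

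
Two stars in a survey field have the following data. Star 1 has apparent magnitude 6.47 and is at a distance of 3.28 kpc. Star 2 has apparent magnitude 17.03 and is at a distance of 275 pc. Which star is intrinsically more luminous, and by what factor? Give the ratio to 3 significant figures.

Star 1 is more luminous, by a factor of 2.38×10^6.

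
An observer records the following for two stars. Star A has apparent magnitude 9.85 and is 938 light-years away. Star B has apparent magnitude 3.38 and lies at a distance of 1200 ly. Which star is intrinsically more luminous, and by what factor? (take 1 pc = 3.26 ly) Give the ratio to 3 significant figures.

Star A: d = 938 ly / 3.26 = 287.7 pc
Star A: M = m − 5 log₁₀ d + 5 = 9.85 − 5·2.4590 + 5 = 2.555
Star B: d = 1200 ly / 3.26 = 368.1 pc
Star B: M = m − 5 log₁₀ d + 5 = 3.38 − 5·2.5660 + 5 = -4.450
ΔM = M_A − M_B = 2.555 − (-4.450) = 7.005; smaller M is more luminous → Star B.
L ratio = 10^(0.4 |ΔM|) = 10^2.802 = 633.8

Star B is more luminous, by a factor of 634.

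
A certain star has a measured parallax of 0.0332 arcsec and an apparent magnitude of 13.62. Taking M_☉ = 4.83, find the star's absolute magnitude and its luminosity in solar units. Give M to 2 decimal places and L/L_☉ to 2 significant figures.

d = 1/p = 1/0.0332″ = 30.12 pc
M = m − 5 log₁₀ d + 5 = 13.62 − 5·1.4789 + 5 = 11.226
M − M_☉ = 11.226 − 4.83 = 6.396
L/L_☉ = 10^(−0.4 × 6.396) = 2.765×10^-3

M ≈ 11.23; L/L_☉ ≈ 2.8×10^-3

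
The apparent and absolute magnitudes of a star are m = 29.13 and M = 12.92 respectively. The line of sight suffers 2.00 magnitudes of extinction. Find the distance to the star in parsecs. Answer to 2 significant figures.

m − M = 5 log₁₀(d/10 pc) + A  ⇒  29.13 − (12.92) − 2.00 = 5 log₁₀(d/10)
14.210 = 5 log₁₀(d/10)
log₁₀ d = (m − M − A)/5 + 1 = 3.8420
d = 10^3.8420 = 6950 pc

d ≈ 7000 pc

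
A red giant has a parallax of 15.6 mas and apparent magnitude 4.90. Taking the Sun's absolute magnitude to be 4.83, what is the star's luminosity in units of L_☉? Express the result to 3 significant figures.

L/L_☉ ≈ 38.5

d = 1/p = 1000/15.6 mas = 64.10 pc
M = m − 5 log₁₀ d + 5 = 4.90 − 5·1.8069 + 5 = 0.866
M − M_☉ = 0.866 − 4.83 = -3.964
L/L_☉ = 10^(−0.4 × -3.964) = 38.53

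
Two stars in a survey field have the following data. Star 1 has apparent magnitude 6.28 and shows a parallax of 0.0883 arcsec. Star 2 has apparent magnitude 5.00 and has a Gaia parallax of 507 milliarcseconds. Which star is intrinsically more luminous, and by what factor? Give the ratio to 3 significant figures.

Star 1: d = 1/p = 1/0.0883″ = 11.33 pc
Star 1: M = m − 5 log₁₀ d + 5 = 6.28 − 5·1.0540 + 5 = 6.010
Star 2: p = 507 mas = 0.507″ → d = 1/p = 1.972 pc
Star 2: M = m − 5 log₁₀ d + 5 = 5.00 − 5·0.2950 + 5 = 8.525
ΔM = M_1 − M_2 = 6.010 − (8.525) = -2.515; smaller M is more luminous → Star 1.
L ratio = 10^(0.4 |ΔM|) = 10^1.006 = 10.14

Star 1 is more luminous, by a factor of 10.1.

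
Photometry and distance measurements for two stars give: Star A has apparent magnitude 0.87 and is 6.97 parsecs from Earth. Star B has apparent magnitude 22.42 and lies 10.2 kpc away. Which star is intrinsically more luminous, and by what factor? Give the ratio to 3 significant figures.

Star A: M = m − 5 log₁₀ d + 5 = 0.87 − 5·0.8432 + 5 = 1.654
Star B: d = 10.2 kpc = 10200 pc
Star B: M = m − 5 log₁₀ d + 5 = 22.42 − 5·4.0086 + 5 = 7.377
ΔM = M_A − M_B = 1.654 − (7.377) = -5.723; smaller M is more luminous → Star A.
L ratio = 10^(0.4 |ΔM|) = 10^2.289 = 194.7

Star A is more luminous, by a factor of 195.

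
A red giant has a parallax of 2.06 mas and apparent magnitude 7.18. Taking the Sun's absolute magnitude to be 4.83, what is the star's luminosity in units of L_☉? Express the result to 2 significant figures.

L/L_☉ ≈ 270

d = 1/p = 1000/2.06 mas = 485.4 pc
M = m − 5 log₁₀ d + 5 = 7.18 − 5·2.6861 + 5 = -1.251
M − M_☉ = -1.251 − 4.83 = -6.081
L/L_☉ = 10^(−0.4 × -6.081) = 270.6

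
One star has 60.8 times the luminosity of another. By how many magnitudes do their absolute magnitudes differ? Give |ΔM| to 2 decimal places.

Pogson: ΔM = −2.5 log₁₀(ratio) = −2.5 log₁₀(60.8) = −2.5 × 1.7839 = -4.460

|ΔM| ≈ 4.46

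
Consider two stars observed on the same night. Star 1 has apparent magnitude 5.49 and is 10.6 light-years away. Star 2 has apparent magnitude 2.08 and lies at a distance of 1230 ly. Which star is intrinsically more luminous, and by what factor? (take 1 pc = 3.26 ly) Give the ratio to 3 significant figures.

Star 2 is more luminous, by a factor of 311000.

Star 1: d = 10.6 ly / 3.26 = 3.252 pc
Star 1: M = m − 5 log₁₀ d + 5 = 5.49 − 5·0.5121 + 5 = 7.930
Star 2: d = 1230 ly / 3.26 = 377.3 pc
Star 2: M = m − 5 log₁₀ d + 5 = 2.08 − 5·2.5767 + 5 = -5.803
ΔM = M_1 − M_2 = 7.930 − (-5.803) = 13.733; smaller M is more luminous → Star 2.
L ratio = 10^(0.4 |ΔM|) = 10^5.493 = 311300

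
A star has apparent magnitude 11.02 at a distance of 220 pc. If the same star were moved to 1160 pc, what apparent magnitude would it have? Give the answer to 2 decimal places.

m ≈ 14.63

Flux ∝ 1/d², so Δm = 5 log₁₀(d₂/d₁) = 5 log₁₀(1160/220) = 3.610
m₂ = m₁ + Δm = 11.02 + (3.610) = 14.630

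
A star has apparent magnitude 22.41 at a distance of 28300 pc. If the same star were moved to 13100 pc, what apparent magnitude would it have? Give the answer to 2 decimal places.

Flux ∝ 1/d², so Δm = 5 log₁₀(d₂/d₁) = 5 log₁₀(13100/28300) = -1.673
m₂ = m₁ + Δm = 22.41 + (-1.673) = 20.737

m ≈ 20.74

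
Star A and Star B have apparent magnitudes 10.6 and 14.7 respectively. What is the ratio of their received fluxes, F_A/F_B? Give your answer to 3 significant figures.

Δm = 10.6 − (14.7) = -4.1
Flux ratio = 10^(−0.4 Δm) = 10^(−0.4 × -4.1) = 10^1.640 = 43.65

F_A/F_B ≈ 43.7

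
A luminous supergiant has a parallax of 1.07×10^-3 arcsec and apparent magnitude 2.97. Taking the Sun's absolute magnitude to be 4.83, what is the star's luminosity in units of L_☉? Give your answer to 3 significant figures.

L/L_☉ ≈ 48400

d = 1/p = 1/1.07×10^-3″ = 934.6 pc
M = m − 5 log₁₀ d + 5 = 2.97 − 5·2.9706 + 5 = -6.883
M − M_☉ = -6.883 − 4.83 = -11.713
L/L_☉ = 10^(−0.4 × -11.713) = 48440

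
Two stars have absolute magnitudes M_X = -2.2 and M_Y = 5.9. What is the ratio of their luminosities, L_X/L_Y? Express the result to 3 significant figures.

ΔM = M_X − M_Y = -8.1
L_X/L_Y = 10^(−0.4 ΔM) = 10^3.240 = 1738

L_X/L_Y ≈ 1740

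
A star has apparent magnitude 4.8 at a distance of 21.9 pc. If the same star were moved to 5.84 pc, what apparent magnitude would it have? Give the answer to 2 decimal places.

Flux ∝ 1/d², so Δm = 5 log₁₀(d₂/d₁) = 5 log₁₀(5.84/21.9) = -2.870
m₂ = m₁ + Δm = 4.8 + (-2.870) = 1.930

m ≈ 1.93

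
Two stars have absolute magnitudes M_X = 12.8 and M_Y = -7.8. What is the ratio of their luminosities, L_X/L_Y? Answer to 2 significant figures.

L_X/L_Y ≈ 5.8×10^-9

ΔM = M_X − M_Y = 20.6
L_X/L_Y = 10^(−0.4 ΔM) = 10^-8.240 = 5.754×10^-9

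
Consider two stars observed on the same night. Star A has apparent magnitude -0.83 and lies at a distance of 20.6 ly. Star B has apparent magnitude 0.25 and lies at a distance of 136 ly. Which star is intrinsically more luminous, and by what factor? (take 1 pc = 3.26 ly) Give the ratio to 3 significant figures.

Star A: d = 20.6 ly / 3.26 = 6.319 pc
Star A: M = m − 5 log₁₀ d + 5 = -0.83 − 5·0.8006 + 5 = 0.167
Star B: d = 136 ly / 3.26 = 41.72 pc
Star B: M = m − 5 log₁₀ d + 5 = 0.25 − 5·1.6203 + 5 = -2.852
ΔM = M_A − M_B = 0.167 − (-2.852) = 3.018; smaller M is more luminous → Star B.
L ratio = 10^(0.4 |ΔM|) = 10^1.207 = 16.12

Star B is more luminous, by a factor of 16.1.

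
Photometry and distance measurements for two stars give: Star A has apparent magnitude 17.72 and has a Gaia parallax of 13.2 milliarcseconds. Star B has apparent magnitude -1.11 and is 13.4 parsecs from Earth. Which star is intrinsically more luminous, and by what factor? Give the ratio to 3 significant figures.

Star B is more luminous, by a factor of 1.07×10^6.

Star A: p = 13.2 mas = 0.0132″ → d = 1/p = 75.76 pc
Star A: M = m − 5 log₁₀ d + 5 = 17.72 − 5·1.8794 + 5 = 13.323
Star B: M = m − 5 log₁₀ d + 5 = -1.11 − 5·1.1271 + 5 = -1.746
ΔM = M_A − M_B = 13.323 − (-1.746) = 15.068; smaller M is more luminous → Star B.
L ratio = 10^(0.4 |ΔM|) = 10^6.027 = 1.065×10^6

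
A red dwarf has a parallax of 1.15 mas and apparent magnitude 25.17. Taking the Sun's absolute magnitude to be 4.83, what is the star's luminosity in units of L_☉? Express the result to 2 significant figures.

d = 1/p = 1000/1.15 mas = 869.6 pc
M = m − 5 log₁₀ d + 5 = 25.17 − 5·2.9393 + 5 = 15.473
M − M_☉ = 15.473 − 4.83 = 10.643
L/L_☉ = 10^(−0.4 × 10.643) = 5.528×10^-5

L/L_☉ ≈ 5.5×10^-5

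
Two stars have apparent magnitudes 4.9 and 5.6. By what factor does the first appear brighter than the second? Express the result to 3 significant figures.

Δm = 4.9 − (5.6) = -0.7
Flux ratio = 10^(−0.4 Δm) = 10^(−0.4 × -0.7) = 10^0.280 = 1.905

1.91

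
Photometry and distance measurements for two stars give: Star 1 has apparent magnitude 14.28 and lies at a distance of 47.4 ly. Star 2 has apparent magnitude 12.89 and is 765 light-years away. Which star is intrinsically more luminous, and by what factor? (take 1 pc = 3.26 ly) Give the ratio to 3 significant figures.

Star 1: d = 47.4 ly / 3.26 = 14.54 pc
Star 1: M = m − 5 log₁₀ d + 5 = 14.28 − 5·1.1626 + 5 = 13.467
Star 2: d = 765 ly / 3.26 = 234.7 pc
Star 2: M = m − 5 log₁₀ d + 5 = 12.89 − 5·2.3704 + 5 = 6.038
ΔM = M_1 − M_2 = 13.467 − (6.038) = 7.429; smaller M is more luminous → Star 2.
L ratio = 10^(0.4 |ΔM|) = 10^2.972 = 937.1

Star 2 is more luminous, by a factor of 937.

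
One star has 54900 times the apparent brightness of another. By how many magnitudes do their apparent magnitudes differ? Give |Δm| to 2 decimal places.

|Δm| ≈ 11.85

Pogson: Δm = −2.5 log₁₀(ratio) = −2.5 log₁₀(54900) = −2.5 × 4.7396 = -11.849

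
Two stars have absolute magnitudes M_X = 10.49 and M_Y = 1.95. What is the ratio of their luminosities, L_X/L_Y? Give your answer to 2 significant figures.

L_X/L_Y ≈ 3.8×10^-4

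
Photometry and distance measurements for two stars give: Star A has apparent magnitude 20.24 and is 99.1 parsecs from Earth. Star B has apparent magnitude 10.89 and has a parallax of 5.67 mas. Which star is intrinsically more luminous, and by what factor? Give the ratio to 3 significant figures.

Star B is more luminous, by a factor of 17400.

Star A: M = m − 5 log₁₀ d + 5 = 20.24 − 5·1.9961 + 5 = 15.260
Star B: p = 5.67 mas = 5.67×10^-3″ → d = 1/p = 176.4 pc
Star B: M = m − 5 log₁₀ d + 5 = 10.89 − 5·2.2464 + 5 = 4.658
ΔM = M_A − M_B = 15.260 − (4.658) = 10.602; smaller M is more luminous → Star B.
L ratio = 10^(0.4 |ΔM|) = 10^4.241 = 17410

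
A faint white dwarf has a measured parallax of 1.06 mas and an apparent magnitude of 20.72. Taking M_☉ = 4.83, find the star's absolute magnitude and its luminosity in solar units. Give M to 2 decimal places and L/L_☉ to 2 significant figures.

d = 1/p = 1000/1.06 mas = 943.4 pc
M = m − 5 log₁₀ d + 5 = 20.72 − 5·2.9747 + 5 = 10.847
M − M_☉ = 10.847 − 4.83 = 6.017
L/L_☉ = 10^(−0.4 × 6.017) = 3.921×10^-3

M ≈ 10.85; L/L_☉ ≈ 3.9×10^-3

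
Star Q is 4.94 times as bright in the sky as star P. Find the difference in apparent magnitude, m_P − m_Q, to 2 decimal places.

Pogson: Δm = −2.5 log₁₀(ratio) = −2.5 log₁₀(4.94) = −2.5 × 0.6937 = -1.734
Star Q is brighter so has the smaller magnitude: m_P − m_Q is positive.

m_P − m_Q ≈ 1.73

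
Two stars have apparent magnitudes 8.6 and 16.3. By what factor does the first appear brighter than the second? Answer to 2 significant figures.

Δm = 8.6 − (16.3) = -7.7
Flux ratio = 10^(−0.4 Δm) = 10^(−0.4 × -7.7) = 10^3.080 = 1202

1200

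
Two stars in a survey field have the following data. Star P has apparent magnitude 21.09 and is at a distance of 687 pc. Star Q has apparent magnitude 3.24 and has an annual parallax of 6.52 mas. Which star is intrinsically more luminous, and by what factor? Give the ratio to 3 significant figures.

Star Q is more luminous, by a factor of 688000.

Star P: M = m − 5 log₁₀ d + 5 = 21.09 − 5·2.8370 + 5 = 11.905
Star Q: p = 6.52 mas = 6.52×10^-3″ → d = 1/p = 153.4 pc
Star Q: M = m − 5 log₁₀ d + 5 = 3.24 − 5·2.1858 + 5 = -2.689
ΔM = M_P − M_Q = 11.905 − (-2.689) = 14.594; smaller M is more luminous → Star Q.
L ratio = 10^(0.4 |ΔM|) = 10^5.838 = 688000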